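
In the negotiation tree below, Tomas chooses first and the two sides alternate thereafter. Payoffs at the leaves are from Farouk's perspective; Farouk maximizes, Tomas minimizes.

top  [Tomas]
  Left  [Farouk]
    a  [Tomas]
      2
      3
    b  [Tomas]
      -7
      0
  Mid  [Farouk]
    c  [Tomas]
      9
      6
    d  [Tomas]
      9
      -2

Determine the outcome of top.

2

a (Tomas): min(2, 3) = 2
b (Tomas): min(-7, 0) = -7
Left (Farouk): max(2, -7) = 2
c (Tomas): min(9, 6) = 6
d (Tomas): min(9, -2) = -2
Mid (Farouk): max(6, -2) = 6
top (Tomas): min(2, 6) = 2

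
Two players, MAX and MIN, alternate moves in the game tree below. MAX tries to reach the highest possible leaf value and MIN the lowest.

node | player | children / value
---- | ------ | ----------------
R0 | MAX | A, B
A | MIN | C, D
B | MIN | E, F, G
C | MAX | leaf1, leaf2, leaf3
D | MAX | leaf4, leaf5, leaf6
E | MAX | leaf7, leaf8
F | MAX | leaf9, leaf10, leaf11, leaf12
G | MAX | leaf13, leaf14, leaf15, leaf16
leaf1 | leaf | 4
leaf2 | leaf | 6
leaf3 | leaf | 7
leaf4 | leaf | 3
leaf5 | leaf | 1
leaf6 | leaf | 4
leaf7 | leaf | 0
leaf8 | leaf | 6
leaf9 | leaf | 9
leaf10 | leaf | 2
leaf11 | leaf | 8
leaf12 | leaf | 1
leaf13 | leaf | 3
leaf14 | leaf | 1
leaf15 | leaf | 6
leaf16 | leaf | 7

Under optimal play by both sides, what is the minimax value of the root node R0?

6

C (MAX): max(4, 6, 7) = 7
D (MAX): max(3, 1, 4) = 4
A (MIN): min(7, 4) = 4
E (MAX): max(0, 6) = 6
F (MAX): max(9, 2, 8, 1) = 9
G (MAX): max(3, 1, 6, 7) = 7
B (MIN): min(6, 9, 7) = 6
R0 (MAX): max(4, 6) = 6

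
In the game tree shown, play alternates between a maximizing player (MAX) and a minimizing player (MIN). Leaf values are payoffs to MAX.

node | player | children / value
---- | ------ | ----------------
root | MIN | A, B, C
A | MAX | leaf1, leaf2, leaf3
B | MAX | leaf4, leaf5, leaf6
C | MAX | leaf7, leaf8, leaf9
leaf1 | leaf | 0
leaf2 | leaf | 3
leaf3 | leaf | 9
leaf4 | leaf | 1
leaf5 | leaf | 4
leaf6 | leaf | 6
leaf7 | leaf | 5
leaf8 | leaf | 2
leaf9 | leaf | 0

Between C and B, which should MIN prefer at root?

C (MAX): max(5, 2, 0) = 5
B (MAX): max(1, 4, 6) = 6
MIN prefers the lower value; C=5, B=6. C is better since 5 < 6.

C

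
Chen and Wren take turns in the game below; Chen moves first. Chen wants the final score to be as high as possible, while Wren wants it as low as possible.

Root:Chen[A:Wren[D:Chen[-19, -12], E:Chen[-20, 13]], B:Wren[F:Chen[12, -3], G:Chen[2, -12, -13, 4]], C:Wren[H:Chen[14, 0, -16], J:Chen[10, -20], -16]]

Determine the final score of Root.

4

D (Chen): max(-19, -12) = -12
E (Chen): max(-20, 13) = 13
A (Wren): min(-12, 13) = -12
F (Chen): max(12, -3) = 12
G (Chen): max(2, -12, -13, 4) = 4
B (Wren): min(12, 4) = 4
H (Chen): max(14, 0, -16) = 14
J (Chen): max(10, -20) = 10
C (Wren): min(14, 10, -16) = -16
Root (Chen): max(-12, 4, -16) = 4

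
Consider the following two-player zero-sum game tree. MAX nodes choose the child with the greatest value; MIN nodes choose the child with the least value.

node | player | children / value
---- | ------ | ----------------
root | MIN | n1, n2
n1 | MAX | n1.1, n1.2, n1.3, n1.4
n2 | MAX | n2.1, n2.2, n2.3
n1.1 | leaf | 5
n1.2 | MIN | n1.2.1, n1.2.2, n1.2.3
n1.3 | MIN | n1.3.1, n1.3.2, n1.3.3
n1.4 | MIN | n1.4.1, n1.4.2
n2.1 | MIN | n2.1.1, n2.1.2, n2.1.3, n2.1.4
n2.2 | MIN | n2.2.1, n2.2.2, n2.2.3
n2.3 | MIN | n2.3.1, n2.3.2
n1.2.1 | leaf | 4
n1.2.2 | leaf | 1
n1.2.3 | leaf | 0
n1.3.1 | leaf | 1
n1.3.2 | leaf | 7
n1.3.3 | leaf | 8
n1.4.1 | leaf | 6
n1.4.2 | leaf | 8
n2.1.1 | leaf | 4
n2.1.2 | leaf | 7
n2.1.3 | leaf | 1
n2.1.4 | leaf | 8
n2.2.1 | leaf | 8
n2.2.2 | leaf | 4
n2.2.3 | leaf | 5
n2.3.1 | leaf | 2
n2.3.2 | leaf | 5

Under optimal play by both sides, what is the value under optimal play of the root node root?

n1.2 (MIN): min(4, 1, 0) = 0
n1.3 (MIN): min(1, 7, 8) = 1
n1.4 (MIN): min(6, 8) = 6
n1 (MAX): max(5, 0, 1, 6) = 6
n2.1 (MIN): min(4, 7, 1, 8) = 1
n2.2 (MIN): min(8, 4, 5) = 4
n2.3 (MIN): min(2, 5) = 2
n2 (MAX): max(1, 4, 2) = 4
root (MIN): min(6, 4) = 4

4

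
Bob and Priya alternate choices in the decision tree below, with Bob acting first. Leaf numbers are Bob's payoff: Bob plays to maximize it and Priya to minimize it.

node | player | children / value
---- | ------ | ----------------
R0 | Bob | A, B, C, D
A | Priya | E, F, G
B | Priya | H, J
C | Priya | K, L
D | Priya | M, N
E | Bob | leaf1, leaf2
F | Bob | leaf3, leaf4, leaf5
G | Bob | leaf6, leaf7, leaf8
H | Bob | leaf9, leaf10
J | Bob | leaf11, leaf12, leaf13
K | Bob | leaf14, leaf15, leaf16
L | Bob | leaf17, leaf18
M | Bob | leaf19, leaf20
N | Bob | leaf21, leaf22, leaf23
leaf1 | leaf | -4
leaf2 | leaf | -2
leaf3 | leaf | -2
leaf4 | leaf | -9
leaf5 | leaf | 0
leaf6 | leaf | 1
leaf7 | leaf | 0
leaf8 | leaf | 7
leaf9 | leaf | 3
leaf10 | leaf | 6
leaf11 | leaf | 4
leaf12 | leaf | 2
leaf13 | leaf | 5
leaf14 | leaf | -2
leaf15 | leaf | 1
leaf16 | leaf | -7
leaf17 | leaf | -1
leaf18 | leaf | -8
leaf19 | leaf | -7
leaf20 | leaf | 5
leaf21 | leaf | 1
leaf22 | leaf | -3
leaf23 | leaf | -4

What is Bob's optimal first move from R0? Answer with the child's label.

B

E (Bob): max(-4, -2) = -2
F (Bob): max(-2, -9, 0) = 0
G (Bob): max(1, 0, 7) = 7
A (Priya): min(-2, 0, 7) = -2
H (Bob): max(3, 6) = 6
J (Bob): max(4, 2, 5) = 5
B (Priya): min(6, 5) = 5
K (Bob): max(-2, 1, -7) = 1
L (Bob): max(-1, -8) = -1
C (Priya): min(1, -1) = -1
M (Bob): max(-7, 5) = 5
N (Bob): max(1, -3, -4) = 1
D (Priya): min(5, 1) = 1
R0 (Bob): max(-2, 5, -1, 1) = 5
Bob at R0 wants the highest of {A=-2, B=5, C=-1, D=1}, so chooses B.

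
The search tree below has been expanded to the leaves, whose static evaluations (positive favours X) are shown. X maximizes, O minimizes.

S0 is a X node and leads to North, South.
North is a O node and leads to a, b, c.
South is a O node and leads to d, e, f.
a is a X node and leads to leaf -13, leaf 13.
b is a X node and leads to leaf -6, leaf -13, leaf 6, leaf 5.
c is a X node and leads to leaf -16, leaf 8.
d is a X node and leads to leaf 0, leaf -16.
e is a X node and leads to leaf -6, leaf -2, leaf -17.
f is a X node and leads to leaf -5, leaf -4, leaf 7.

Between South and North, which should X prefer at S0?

North

d (X): max(0, -16) = 0
e (X): max(-6, -2, -17) = -2
f (X): max(-5, -4, 7) = 7
South (O): min(0, -2, 7) = -2
a (X): max(-13, 13) = 13
b (X): max(-6, -13, 6, 5) = 6
c (X): max(-16, 8) = 8
North (O): min(13, 6, 8) = 6
X prefers the higher value; South=-2, North=6. North is better since 6 > -2.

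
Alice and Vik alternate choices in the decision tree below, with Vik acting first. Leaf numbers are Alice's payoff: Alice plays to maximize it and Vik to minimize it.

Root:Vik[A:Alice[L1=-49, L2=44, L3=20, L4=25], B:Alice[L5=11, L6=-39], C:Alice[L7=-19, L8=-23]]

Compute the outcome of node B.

11

B (Alice): max(11, -39) = 11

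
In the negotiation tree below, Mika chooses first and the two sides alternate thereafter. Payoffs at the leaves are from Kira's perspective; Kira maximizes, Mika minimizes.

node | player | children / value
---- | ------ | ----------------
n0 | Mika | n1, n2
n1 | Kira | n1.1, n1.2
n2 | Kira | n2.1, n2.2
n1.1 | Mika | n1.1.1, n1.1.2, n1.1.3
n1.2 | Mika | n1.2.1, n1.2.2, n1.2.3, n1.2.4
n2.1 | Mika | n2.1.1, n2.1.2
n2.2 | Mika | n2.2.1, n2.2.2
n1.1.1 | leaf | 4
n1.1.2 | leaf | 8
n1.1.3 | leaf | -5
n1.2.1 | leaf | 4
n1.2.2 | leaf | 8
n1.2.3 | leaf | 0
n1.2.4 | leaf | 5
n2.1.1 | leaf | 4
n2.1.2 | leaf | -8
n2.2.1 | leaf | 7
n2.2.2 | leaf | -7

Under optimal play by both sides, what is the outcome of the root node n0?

-7

n1.1 (Mika): min(4, 8, -5) = -5
n1.2 (Mika): min(4, 8, 0, 5) = 0
n1 (Kira): max(-5, 0) = 0
n2.1 (Mika): min(4, -8) = -8
n2.2 (Mika): min(7, -7) = -7
n2 (Kira): max(-8, -7) = -7
n0 (Mika): min(0, -7) = -7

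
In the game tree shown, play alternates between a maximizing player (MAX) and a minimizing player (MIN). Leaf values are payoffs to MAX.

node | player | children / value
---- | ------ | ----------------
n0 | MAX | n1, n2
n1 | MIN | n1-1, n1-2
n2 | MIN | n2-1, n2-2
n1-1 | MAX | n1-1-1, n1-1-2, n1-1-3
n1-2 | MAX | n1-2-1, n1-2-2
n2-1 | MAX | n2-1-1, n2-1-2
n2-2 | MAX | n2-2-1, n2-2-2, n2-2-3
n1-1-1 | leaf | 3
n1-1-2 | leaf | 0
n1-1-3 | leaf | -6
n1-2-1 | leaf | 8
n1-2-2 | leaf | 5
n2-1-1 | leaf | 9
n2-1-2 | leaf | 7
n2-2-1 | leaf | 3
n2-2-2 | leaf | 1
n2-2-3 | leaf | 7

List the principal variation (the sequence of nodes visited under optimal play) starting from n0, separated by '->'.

n0 -> n2 -> n2-2 -> n2-2-3

n1-1 (MAX): max(3, 0, -6) = 3
n1-2 (MAX): max(8, 5) = 8
n1 (MIN): min(3, 8) = 3
n2-1 (MAX): max(9, 7) = 9
n2-2 (MAX): max(3, 1, 7) = 7
n2 (MIN): min(9, 7) = 7
n0 (MAX): max(3, 7) = 7
At n0, MAX picks n2 (highest: 7).
At n2, MIN picks n2-2 (lowest: 7).
At n2-2, MAX picks n2-2-3 (highest: 7).
Terminal value 7.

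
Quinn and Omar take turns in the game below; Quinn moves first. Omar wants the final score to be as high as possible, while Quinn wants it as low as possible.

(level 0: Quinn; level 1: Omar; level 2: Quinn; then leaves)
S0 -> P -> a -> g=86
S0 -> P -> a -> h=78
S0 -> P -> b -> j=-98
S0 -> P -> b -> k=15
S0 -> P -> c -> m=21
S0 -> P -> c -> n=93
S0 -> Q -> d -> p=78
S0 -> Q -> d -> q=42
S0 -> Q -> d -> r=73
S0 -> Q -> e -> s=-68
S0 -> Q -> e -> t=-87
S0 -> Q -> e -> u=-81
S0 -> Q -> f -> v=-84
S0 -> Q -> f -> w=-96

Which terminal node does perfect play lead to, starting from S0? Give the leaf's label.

a (Quinn): min(86, 78) = 78
b (Quinn): min(-98, 15) = -98
c (Quinn): min(21, 93) = 21
P (Omar): max(78, -98, 21) = 78
d (Quinn): min(78, 42, 73) = 42
e (Quinn): min(-68, -87, -81) = -87
f (Quinn): min(-84, -96) = -96
Q (Omar): max(42, -87, -96) = 42
S0 (Quinn): min(78, 42) = 42
At S0, Quinn picks Q (lowest: 42).
At Q, Omar picks d (highest: 42).
At d, Quinn picks q (lowest: 42).
Terminal value 42.

q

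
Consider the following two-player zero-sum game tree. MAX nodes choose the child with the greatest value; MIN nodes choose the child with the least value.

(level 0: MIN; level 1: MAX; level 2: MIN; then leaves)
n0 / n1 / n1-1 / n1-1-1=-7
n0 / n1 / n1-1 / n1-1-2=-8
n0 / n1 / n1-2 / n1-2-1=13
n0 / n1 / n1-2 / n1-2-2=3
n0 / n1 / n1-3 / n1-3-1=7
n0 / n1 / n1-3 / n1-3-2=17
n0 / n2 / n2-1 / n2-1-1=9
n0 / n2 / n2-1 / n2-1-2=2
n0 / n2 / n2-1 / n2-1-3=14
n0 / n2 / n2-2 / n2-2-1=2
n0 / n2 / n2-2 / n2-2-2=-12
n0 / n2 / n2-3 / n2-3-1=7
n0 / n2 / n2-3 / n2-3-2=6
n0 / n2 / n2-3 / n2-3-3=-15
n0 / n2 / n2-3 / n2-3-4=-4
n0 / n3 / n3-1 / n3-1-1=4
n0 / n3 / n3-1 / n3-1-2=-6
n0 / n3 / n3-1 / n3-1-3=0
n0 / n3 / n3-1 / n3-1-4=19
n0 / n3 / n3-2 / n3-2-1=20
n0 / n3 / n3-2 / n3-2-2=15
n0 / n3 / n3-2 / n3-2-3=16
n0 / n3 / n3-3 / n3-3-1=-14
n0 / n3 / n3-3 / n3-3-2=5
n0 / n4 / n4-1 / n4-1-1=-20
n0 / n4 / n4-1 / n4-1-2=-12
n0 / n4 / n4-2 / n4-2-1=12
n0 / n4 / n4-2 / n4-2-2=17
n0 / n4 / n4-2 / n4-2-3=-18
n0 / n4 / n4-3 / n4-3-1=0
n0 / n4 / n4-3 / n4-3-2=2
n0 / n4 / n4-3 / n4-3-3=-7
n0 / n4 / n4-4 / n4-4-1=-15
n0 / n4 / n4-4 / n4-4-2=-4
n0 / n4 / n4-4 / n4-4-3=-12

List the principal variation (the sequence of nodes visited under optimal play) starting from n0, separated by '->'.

n0 -> n4 -> n4-3 -> n4-3-3

n1-1 (MIN): min(-7, -8) = -8
n1-2 (MIN): min(13, 3) = 3
n1-3 (MIN): min(7, 17) = 7
n1 (MAX): max(-8, 3, 7) = 7
n2-1 (MIN): min(9, 2, 14) = 2
n2-2 (MIN): min(2, -12) = -12
n2-3 (MIN): min(7, 6, -15, -4) = -15
n2 (MAX): max(2, -12, -15) = 2
n3-1 (MIN): min(4, -6, 0, 19) = -6
n3-2 (MIN): min(20, 15, 16) = 15
n3-3 (MIN): min(-14, 5) = -14
n3 (MAX): max(-6, 15, -14) = 15
n4-1 (MIN): min(-20, -12) = -20
n4-2 (MIN): min(12, 17, -18) = -18
n4-3 (MIN): min(0, 2, -7) = -7
n4-4 (MIN): min(-15, -4, -12) = -15
n4 (MAX): max(-20, -18, -7, -15) = -7
n0 (MIN): min(7, 2, 15, -7) = -7
At n0, MIN picks n4 (lowest: -7).
At n4, MAX picks n4-3 (highest: -7).
At n4-3, MIN picks n4-3-3 (lowest: -7).
Terminal value -7.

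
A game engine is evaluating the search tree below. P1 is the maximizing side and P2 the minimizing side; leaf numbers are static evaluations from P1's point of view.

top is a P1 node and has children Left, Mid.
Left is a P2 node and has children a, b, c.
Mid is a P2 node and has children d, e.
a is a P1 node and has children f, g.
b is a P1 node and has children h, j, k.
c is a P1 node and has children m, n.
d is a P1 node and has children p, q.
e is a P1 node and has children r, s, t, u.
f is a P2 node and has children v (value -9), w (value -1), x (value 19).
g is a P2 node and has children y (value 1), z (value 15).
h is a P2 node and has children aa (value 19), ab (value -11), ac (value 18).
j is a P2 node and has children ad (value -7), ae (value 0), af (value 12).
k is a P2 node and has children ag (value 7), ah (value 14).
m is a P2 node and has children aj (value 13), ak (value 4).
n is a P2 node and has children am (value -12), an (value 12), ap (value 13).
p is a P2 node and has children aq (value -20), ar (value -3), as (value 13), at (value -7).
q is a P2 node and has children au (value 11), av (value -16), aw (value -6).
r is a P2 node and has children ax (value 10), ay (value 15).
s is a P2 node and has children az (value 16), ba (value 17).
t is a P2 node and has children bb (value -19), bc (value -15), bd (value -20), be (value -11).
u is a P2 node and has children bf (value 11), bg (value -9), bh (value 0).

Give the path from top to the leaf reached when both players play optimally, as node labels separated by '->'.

top -> Left -> a -> g -> y

f (P2): min(-9, -1, 19) = -9
g (P2): min(1, 15) = 1
a (P1): max(-9, 1) = 1
h (P2): min(19, -11, 18) = -11
j (P2): min(-7, 0, 12) = -7
k (P2): min(7, 14) = 7
b (P1): max(-11, -7, 7) = 7
m (P2): min(13, 4) = 4
n (P2): min(-12, 12, 13) = -12
c (P1): max(4, -12) = 4
Left (P2): min(1, 7, 4) = 1
p (P2): min(-20, -3, 13, -7) = -20
q (P2): min(11, -16, -6) = -16
d (P1): max(-20, -16) = -16
r (P2): min(10, 15) = 10
s (P2): min(16, 17) = 16
t (P2): min(-19, -15, -20, -11) = -20
u (P2): min(11, -9, 0) = -9
e (P1): max(10, 16, -20, -9) = 16
Mid (P2): min(-16, 16) = -16
top (P1): max(1, -16) = 1
At top, P1 picks Left (highest: 1).
At Left, P2 picks a (lowest: 1).
At a, P1 picks g (highest: 1).
At g, P2 picks y (lowest: 1).
Terminal value 1.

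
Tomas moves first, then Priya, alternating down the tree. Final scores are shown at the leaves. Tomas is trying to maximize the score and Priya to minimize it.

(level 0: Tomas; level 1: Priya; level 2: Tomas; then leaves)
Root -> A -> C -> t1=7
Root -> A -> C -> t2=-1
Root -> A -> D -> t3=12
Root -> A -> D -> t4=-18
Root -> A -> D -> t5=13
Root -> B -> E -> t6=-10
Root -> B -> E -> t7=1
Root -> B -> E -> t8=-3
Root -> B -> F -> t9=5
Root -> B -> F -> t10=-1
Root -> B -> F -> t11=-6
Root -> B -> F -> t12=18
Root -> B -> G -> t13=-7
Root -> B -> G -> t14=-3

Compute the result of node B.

E (Tomas): max(-10, 1, -3) = 1
F (Tomas): max(5, -1, -6, 18) = 18
G (Tomas): max(-7, -3) = -3
B (Priya): min(1, 18, -3) = -3

-3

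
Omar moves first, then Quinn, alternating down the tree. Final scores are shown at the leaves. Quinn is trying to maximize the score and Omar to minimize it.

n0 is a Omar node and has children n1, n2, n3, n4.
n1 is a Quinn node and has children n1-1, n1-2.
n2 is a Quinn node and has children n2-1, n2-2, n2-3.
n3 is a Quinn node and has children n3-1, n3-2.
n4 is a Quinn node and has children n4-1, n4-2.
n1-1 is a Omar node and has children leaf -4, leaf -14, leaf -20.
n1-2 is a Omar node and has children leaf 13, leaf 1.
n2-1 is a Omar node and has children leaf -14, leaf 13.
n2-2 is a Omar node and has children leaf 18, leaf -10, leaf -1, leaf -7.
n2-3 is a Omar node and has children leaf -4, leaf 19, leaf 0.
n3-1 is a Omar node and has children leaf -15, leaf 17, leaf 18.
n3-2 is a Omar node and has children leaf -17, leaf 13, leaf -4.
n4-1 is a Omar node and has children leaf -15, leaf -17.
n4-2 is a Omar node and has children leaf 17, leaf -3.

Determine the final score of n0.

n1-1 (Omar): min(-4, -14, -20) = -20
n1-2 (Omar): min(13, 1) = 1
n1 (Quinn): max(-20, 1) = 1
n2-1 (Omar): min(-14, 13) = -14
n2-2 (Omar): min(18, -10, -1, -7) = -10
n2-3 (Omar): min(-4, 19, 0) = -4
n2 (Quinn): max(-14, -10, -4) = -4
n3-1 (Omar): min(-15, 17, 18) = -15
n3-2 (Omar): min(-17, 13, -4) = -17
n3 (Quinn): max(-15, -17) = -15
n4-1 (Omar): min(-15, -17) = -17
n4-2 (Omar): min(17, -3) = -3
n4 (Quinn): max(-17, -3) = -3
n0 (Omar): min(1, -4, -15, -3) = -15

-15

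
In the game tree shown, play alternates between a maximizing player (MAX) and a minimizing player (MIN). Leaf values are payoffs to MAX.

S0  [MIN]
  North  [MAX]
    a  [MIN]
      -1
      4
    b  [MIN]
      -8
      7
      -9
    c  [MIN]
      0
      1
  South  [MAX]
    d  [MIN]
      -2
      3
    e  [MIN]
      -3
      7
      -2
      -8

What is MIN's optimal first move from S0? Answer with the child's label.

South

a (MIN): min(-1, 4) = -1
b (MIN): min(-8, 7, -9) = -9
c (MIN): min(0, 1) = 0
North (MAX): max(-1, -9, 0) = 0
d (MIN): min(-2, 3) = -2
e (MIN): min(-3, 7, -2, -8) = -8
South (MAX): max(-2, -8) = -2
S0 (MIN): min(0, -2) = -2
MIN at S0 wants the lowest of {North=0, South=-2}, so chooses South.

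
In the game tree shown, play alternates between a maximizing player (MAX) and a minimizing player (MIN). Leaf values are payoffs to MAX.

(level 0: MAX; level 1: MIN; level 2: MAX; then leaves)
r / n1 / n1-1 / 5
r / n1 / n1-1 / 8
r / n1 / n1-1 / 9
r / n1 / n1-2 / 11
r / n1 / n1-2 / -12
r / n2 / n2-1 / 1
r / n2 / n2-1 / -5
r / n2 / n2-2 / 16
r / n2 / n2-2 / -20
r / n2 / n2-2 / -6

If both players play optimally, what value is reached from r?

n1-1 (MAX): max(5, 8, 9) = 9
n1-2 (MAX): max(11, -12) = 11
n1 (MIN): min(9, 11) = 9
n2-1 (MAX): max(1, -5) = 1
n2-2 (MAX): max(16, -20, -6) = 16
n2 (MIN): min(1, 16) = 1
r (MAX): max(9, 1) = 9

9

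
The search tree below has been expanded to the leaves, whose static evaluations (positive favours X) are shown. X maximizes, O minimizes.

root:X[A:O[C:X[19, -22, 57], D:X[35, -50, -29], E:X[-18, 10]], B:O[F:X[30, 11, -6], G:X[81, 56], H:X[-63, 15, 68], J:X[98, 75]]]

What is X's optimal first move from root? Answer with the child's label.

C (X): max(19, -22, 57) = 57
D (X): max(35, -50, -29) = 35
E (X): max(-18, 10) = 10
A (O): min(57, 35, 10) = 10
F (X): max(30, 11, -6) = 30
G (X): max(81, 56) = 81
H (X): max(-63, 15, 68) = 68
J (X): max(98, 75) = 98
B (O): min(30, 81, 68, 98) = 30
root (X): max(10, 30) = 30
X at root wants the highest of {A=10, B=30}, so chooses B.

B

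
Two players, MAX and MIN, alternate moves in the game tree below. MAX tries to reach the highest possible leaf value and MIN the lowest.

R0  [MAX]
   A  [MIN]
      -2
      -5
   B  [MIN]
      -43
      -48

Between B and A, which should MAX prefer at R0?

B (MIN): min(-43, -48) = -48
A (MIN): min(-2, -5) = -5
MAX prefers the higher value; B=-48, A=-5. A is better since -5 > -48.

A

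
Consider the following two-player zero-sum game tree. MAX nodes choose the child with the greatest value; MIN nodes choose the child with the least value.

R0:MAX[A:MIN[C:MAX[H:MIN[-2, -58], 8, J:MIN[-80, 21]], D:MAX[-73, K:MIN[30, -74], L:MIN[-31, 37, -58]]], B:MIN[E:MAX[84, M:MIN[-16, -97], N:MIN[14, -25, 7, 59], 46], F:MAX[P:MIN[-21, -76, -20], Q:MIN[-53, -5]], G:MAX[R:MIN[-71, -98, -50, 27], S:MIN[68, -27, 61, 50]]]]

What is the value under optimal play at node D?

-58

K (MIN): min(30, -74) = -74
L (MIN): min(-31, 37, -58) = -58
D (MAX): max(-73, -74, -58) = -58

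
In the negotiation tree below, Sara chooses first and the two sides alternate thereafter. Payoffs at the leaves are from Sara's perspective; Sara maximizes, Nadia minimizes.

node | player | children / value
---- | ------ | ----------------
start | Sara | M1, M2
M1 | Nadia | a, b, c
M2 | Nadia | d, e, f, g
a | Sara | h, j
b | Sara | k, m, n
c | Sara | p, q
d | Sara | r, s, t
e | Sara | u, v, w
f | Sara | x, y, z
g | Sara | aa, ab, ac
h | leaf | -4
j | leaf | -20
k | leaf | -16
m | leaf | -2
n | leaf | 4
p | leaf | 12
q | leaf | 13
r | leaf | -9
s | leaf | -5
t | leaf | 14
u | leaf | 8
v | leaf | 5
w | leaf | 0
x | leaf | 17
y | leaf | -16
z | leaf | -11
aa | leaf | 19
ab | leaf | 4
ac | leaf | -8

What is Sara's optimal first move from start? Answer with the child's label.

a (Sara): max(-4, -20) = -4
b (Sara): max(-16, -2, 4) = 4
c (Sara): max(12, 13) = 13
M1 (Nadia): min(-4, 4, 13) = -4
d (Sara): max(-9, -5, 14) = 14
e (Sara): max(8, 5, 0) = 8
f (Sara): max(17, -16, -11) = 17
g (Sara): max(19, 4, -8) = 19
M2 (Nadia): min(14, 8, 17, 19) = 8
start (Sara): max(-4, 8) = 8
Sara at start wants the highest of {M1=-4, M2=8}, so chooses M2.

M2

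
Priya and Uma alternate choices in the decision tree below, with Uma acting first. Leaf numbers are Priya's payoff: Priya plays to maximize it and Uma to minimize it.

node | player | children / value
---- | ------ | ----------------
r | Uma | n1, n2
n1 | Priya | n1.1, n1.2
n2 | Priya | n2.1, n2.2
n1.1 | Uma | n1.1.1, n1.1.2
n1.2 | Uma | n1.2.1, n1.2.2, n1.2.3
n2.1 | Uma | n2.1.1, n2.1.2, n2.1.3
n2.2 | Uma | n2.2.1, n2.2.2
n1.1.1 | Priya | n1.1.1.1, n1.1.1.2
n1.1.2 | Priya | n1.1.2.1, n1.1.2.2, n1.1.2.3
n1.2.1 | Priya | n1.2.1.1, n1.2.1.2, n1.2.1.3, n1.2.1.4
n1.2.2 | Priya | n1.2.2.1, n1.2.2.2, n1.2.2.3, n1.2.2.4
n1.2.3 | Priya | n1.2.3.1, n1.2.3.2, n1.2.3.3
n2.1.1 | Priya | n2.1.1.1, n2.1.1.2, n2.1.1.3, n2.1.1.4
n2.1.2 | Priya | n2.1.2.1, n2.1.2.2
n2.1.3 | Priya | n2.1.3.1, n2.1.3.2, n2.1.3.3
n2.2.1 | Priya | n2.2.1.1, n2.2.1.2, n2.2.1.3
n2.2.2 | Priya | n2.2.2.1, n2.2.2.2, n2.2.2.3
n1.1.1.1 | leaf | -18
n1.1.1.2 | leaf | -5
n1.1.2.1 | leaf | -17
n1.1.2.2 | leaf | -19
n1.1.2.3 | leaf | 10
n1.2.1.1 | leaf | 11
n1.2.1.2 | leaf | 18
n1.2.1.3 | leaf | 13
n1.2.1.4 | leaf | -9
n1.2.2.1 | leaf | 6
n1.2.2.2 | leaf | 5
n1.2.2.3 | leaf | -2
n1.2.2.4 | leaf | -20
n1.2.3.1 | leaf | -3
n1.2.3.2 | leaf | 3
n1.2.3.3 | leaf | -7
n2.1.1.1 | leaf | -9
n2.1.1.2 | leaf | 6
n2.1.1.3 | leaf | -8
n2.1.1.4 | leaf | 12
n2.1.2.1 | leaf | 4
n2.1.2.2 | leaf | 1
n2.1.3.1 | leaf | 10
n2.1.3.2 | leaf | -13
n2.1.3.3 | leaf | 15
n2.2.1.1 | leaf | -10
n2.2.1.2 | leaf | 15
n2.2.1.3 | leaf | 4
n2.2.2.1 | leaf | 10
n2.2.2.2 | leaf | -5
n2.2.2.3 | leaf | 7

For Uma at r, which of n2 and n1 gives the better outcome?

n1

n2.1.1 (Priya): max(-9, 6, -8, 12) = 12
n2.1.2 (Priya): max(4, 1) = 4
n2.1.3 (Priya): max(10, -13, 15) = 15
n2.1 (Uma): min(12, 4, 15) = 4
n2.2.1 (Priya): max(-10, 15, 4) = 15
n2.2.2 (Priya): max(10, -5, 7) = 10
n2.2 (Uma): min(15, 10) = 10
n2 (Priya): max(4, 10) = 10
n1.1.1 (Priya): max(-18, -5) = -5
n1.1.2 (Priya): max(-17, -19, 10) = 10
n1.1 (Uma): min(-5, 10) = -5
n1.2.1 (Priya): max(11, 18, 13, -9) = 18
n1.2.2 (Priya): max(6, 5, -2, -20) = 6
n1.2.3 (Priya): max(-3, 3, -7) = 3
n1.2 (Uma): min(18, 6, 3) = 3
n1 (Priya): max(-5, 3) = 3
Uma prefers the lower value; n2=10, n1=3. n1 is better since 3 < 10.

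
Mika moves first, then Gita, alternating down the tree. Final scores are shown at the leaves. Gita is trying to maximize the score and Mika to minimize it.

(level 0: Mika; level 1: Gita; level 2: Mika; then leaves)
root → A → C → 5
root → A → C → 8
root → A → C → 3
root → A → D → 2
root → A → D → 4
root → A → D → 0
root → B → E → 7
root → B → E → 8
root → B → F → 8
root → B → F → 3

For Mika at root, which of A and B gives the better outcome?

C (Mika): min(5, 8, 3) = 3
D (Mika): min(2, 4, 0) = 0
A (Gita): max(3, 0) = 3
E (Mika): min(7, 8) = 7
F (Mika): min(8, 3) = 3
B (Gita): max(7, 3) = 7
Mika prefers the lower value; A=3, B=7. A is better since 3 < 7.

A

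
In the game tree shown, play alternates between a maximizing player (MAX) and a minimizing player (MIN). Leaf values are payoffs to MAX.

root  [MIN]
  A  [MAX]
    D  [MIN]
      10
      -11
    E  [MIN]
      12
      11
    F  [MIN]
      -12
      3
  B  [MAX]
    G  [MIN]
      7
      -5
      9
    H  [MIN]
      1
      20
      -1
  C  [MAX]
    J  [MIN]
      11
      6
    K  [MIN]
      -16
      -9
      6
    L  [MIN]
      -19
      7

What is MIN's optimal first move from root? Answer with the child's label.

B

D (MIN): min(10, -11) = -11
E (MIN): min(12, 11) = 11
F (MIN): min(-12, 3) = -12
A (MAX): max(-11, 11, -12) = 11
G (MIN): min(7, -5, 9) = -5
H (MIN): min(1, 20, -1) = -1
B (MAX): max(-5, -1) = -1
J (MIN): min(11, 6) = 6
K (MIN): min(-16, -9, 6) = -16
L (MIN): min(-19, 7) = -19
C (MAX): max(6, -16, -19) = 6
root (MIN): min(11, -1, 6) = -1
MIN at root wants the lowest of {A=11, B=-1, C=6}, so chooses B.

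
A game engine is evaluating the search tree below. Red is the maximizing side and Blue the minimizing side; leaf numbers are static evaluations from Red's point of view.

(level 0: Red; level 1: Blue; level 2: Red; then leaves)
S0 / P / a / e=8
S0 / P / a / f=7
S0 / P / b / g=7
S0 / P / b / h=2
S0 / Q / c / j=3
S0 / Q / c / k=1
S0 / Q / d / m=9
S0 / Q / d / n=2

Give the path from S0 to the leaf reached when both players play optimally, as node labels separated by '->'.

S0 -> P -> b -> g

a (Red): max(8, 7) = 8
b (Red): max(7, 2) = 7
P (Blue): min(8, 7) = 7
c (Red): max(3, 1) = 3
d (Red): max(9, 2) = 9
Q (Blue): min(3, 9) = 3
S0 (Red): max(7, 3) = 7
At S0, Red picks P (highest: 7).
At P, Blue picks b (lowest: 7).
At b, Red picks g (highest: 7).
Terminal value 7.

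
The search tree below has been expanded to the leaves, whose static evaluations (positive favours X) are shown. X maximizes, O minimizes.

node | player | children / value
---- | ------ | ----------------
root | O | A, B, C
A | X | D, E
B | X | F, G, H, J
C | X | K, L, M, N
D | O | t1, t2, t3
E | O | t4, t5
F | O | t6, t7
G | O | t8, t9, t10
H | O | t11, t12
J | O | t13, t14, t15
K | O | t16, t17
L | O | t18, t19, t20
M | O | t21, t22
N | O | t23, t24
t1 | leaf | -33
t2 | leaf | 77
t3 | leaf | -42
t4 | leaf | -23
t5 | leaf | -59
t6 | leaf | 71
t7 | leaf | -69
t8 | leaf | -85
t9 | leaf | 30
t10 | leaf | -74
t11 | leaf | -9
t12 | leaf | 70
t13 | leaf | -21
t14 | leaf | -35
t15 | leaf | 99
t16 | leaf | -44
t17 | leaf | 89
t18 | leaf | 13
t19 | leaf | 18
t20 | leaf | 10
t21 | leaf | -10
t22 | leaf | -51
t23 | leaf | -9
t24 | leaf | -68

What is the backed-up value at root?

D (O): min(-33, 77, -42) = -42
E (O): min(-23, -59) = -59
A (X): max(-42, -59) = -42
F (O): min(71, -69) = -69
G (O): min(-85, 30, -74) = -85
H (O): min(-9, 70) = -9
J (O): min(-21, -35, 99) = -35
B (X): max(-69, -85, -9, -35) = -9
K (O): min(-44, 89) = -44
L (O): min(13, 18, 10) = 10
M (O): min(-10, -51) = -51
N (O): min(-9, -68) = -68
C (X): max(-44, 10, -51, -68) = 10
root (O): min(-42, -9, 10) = -42

-42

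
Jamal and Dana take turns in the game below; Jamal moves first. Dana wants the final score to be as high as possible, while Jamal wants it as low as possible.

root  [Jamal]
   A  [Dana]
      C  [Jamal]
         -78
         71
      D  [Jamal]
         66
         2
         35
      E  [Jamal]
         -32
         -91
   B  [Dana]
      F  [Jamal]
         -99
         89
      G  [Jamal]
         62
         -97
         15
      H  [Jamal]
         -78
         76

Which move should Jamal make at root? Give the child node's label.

C (Jamal): min(-78, 71) = -78
D (Jamal): min(66, 2, 35) = 2
E (Jamal): min(-32, -91) = -91
A (Dana): max(-78, 2, -91) = 2
F (Jamal): min(-99, 89) = -99
G (Jamal): min(62, -97, 15) = -97
H (Jamal): min(-78, 76) = -78
B (Dana): max(-99, -97, -78) = -78
root (Jamal): min(2, -78) = -78
Jamal at root wants the lowest of {A=2, B=-78}, so chooses B.

B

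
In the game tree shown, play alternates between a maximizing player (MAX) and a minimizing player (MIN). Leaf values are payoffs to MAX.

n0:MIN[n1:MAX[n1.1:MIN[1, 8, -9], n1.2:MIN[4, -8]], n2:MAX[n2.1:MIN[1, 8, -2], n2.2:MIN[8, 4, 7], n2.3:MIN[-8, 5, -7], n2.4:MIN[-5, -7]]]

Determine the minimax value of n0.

-8

n1.1 (MIN): min(1, 8, -9) = -9
n1.2 (MIN): min(4, -8) = -8
n1 (MAX): max(-9, -8) = -8
n2.1 (MIN): min(1, 8, -2) = -2
n2.2 (MIN): min(8, 4, 7) = 4
n2.3 (MIN): min(-8, 5, -7) = -8
n2.4 (MIN): min(-5, -7) = -7
n2 (MAX): max(-2, 4, -8, -7) = 4
n0 (MIN): min(-8, 4) = -8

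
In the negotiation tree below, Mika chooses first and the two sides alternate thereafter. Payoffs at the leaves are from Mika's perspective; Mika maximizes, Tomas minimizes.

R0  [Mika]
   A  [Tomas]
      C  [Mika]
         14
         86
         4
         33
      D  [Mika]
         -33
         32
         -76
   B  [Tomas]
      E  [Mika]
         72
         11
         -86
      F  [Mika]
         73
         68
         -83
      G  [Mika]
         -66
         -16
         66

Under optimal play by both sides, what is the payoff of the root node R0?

C (Mika): max(14, 86, 4, 33) = 86
D (Mika): max(-33, 32, -76) = 32
A (Tomas): min(86, 32) = 32
E (Mika): max(72, 11, -86) = 72
F (Mika): max(73, 68, -83) = 73
G (Mika): max(-66, -16, 66) = 66
B (Tomas): min(72, 73, 66) = 66
R0 (Mika): max(32, 66) = 66

66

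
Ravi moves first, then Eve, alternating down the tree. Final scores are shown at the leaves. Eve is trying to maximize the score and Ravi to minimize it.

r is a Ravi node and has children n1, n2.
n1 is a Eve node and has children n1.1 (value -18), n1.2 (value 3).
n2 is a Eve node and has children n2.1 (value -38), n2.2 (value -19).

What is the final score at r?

-19

n1 (Eve): max(-18, 3) = 3
n2 (Eve): max(-38, -19) = -19
r (Ravi): min(3, -19) = -19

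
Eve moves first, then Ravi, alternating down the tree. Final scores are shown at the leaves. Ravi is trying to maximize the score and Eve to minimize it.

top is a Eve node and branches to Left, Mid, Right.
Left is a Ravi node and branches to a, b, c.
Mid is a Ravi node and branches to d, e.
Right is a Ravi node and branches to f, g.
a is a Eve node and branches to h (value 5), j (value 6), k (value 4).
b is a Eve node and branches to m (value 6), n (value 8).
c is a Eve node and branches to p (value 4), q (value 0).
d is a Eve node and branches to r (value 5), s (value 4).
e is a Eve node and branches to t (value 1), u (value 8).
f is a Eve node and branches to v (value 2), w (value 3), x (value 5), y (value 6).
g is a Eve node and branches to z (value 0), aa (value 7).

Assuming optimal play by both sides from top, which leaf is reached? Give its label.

v

a (Eve): min(5, 6, 4) = 4
b (Eve): min(6, 8) = 6
c (Eve): min(4, 0) = 0
Left (Ravi): max(4, 6, 0) = 6
d (Eve): min(5, 4) = 4
e (Eve): min(1, 8) = 1
Mid (Ravi): max(4, 1) = 4
f (Eve): min(2, 3, 5, 6) = 2
g (Eve): min(0, 7) = 0
Right (Ravi): max(2, 0) = 2
top (Eve): min(6, 4, 2) = 2
At top, Eve picks Right (lowest: 2).
At Right, Ravi picks f (highest: 2).
At f, Eve picks v (lowest: 2).
Terminal value 2.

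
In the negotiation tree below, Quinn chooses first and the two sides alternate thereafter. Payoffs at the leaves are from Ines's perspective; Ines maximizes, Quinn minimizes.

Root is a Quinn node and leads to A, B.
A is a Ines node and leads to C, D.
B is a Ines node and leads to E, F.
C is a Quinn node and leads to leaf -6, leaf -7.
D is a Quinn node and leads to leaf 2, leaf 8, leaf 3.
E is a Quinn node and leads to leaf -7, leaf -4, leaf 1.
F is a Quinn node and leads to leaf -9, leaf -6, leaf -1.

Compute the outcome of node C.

C (Quinn): min(-6, -7) = -7

-7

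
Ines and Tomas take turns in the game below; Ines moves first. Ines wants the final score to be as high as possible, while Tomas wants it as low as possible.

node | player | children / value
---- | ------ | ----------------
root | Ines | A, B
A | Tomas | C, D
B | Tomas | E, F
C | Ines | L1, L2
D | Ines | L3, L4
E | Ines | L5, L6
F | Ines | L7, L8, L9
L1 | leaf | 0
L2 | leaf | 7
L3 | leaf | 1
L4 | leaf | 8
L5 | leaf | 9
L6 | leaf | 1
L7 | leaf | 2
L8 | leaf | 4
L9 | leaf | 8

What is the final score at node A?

7

C (Ines): max(0, 7) = 7
D (Ines): max(1, 8) = 8
A (Tomas): min(7, 8) = 7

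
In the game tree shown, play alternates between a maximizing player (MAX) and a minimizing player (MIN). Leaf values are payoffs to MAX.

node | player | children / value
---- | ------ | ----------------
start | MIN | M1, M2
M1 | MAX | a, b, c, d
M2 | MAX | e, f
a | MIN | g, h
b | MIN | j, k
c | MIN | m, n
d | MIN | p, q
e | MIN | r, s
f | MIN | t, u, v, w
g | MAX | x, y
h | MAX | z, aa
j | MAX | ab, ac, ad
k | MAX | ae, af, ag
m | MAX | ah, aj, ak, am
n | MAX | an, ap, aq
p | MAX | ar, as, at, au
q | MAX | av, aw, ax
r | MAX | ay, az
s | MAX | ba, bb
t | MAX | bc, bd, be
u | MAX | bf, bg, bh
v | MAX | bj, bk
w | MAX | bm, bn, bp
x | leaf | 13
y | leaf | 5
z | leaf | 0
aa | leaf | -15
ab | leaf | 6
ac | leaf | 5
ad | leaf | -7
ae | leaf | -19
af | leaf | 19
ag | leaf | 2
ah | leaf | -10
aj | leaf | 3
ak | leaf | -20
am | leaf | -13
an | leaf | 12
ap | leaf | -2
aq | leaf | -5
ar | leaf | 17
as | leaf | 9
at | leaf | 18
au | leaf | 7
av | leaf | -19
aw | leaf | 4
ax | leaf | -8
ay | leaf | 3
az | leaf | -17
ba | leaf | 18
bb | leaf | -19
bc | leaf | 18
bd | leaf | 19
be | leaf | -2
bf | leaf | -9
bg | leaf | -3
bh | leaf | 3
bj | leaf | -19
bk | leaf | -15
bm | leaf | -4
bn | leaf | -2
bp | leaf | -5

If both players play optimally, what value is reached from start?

3

g (MAX): max(13, 5) = 13
h (MAX): max(0, -15) = 0
a (MIN): min(13, 0) = 0
j (MAX): max(6, 5, -7) = 6
k (MAX): max(-19, 19, 2) = 19
b (MIN): min(6, 19) = 6
m (MAX): max(-10, 3, -20, -13) = 3
n (MAX): max(12, -2, -5) = 12
c (MIN): min(3, 12) = 3
p (MAX): max(17, 9, 18, 7) = 18
q (MAX): max(-19, 4, -8) = 4
d (MIN): min(18, 4) = 4
M1 (MAX): max(0, 6, 3, 4) = 6
r (MAX): max(3, -17) = 3
s (MAX): max(18, -19) = 18
e (MIN): min(3, 18) = 3
t (MAX): max(18, 19, -2) = 19
u (MAX): max(-9, -3, 3) = 3
v (MAX): max(-19, -15) = -15
w (MAX): max(-4, -2, -5) = -2
f (MIN): min(19, 3, -15, -2) = -15
M2 (MAX): max(3, -15) = 3
start (MIN): min(6, 3) = 3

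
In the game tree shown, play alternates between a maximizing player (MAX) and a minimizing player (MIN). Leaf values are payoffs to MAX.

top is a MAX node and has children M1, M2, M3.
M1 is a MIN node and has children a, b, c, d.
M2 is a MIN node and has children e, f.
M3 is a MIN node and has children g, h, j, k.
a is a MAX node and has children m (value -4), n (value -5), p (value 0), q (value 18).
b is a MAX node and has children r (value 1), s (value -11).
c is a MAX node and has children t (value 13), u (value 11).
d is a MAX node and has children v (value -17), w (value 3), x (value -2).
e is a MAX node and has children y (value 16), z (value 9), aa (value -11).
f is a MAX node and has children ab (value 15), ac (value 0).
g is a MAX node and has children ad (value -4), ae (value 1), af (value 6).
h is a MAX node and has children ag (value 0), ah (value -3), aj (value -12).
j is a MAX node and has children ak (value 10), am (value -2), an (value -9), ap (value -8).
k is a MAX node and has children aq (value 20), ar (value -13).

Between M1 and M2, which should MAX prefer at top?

M2

a (MAX): max(-4, -5, 0, 18) = 18
b (MAX): max(1, -11) = 1
c (MAX): max(13, 11) = 13
d (MAX): max(-17, 3, -2) = 3
M1 (MIN): min(18, 1, 13, 3) = 1
e (MAX): max(16, 9, -11) = 16
f (MAX): max(15, 0) = 15
M2 (MIN): min(16, 15) = 15
MAX prefers the higher value; M1=1, M2=15. M2 is better since 15 > 1.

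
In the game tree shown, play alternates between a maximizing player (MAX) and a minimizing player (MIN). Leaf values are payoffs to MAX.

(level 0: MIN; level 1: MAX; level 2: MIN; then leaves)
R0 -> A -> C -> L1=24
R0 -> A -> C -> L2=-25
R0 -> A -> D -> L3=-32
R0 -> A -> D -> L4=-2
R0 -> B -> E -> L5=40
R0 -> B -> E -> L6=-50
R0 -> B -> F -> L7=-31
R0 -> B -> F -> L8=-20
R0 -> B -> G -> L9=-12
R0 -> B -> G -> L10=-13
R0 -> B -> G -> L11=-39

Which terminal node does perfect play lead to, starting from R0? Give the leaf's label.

L7

C (MIN): min(24, -25) = -25
D (MIN): min(-32, -2) = -32
A (MAX): max(-25, -32) = -25
E (MIN): min(40, -50) = -50
F (MIN): min(-31, -20) = -31
G (MIN): min(-12, -13, -39) = -39
B (MAX): max(-50, -31, -39) = -31
R0 (MIN): min(-25, -31) = -31
At R0, MIN picks B (lowest: -31).
At B, MAX picks F (highest: -31).
At F, MIN picks L7 (lowest: -31).
Terminal value -31.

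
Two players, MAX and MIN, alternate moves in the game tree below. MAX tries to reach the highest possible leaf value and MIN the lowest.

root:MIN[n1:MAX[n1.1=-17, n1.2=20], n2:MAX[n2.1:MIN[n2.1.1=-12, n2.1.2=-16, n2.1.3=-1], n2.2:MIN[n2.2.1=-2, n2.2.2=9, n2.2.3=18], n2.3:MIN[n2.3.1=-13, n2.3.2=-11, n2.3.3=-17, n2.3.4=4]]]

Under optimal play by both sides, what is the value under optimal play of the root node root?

n1 (MAX): max(-17, 20) = 20
n2.1 (MIN): min(-12, -16, -1) = -16
n2.2 (MIN): min(-2, 9, 18) = -2
n2.3 (MIN): min(-13, -11, -17, 4) = -17
n2 (MAX): max(-16, -2, -17) = -2
root (MIN): min(20, -2) = -2

-2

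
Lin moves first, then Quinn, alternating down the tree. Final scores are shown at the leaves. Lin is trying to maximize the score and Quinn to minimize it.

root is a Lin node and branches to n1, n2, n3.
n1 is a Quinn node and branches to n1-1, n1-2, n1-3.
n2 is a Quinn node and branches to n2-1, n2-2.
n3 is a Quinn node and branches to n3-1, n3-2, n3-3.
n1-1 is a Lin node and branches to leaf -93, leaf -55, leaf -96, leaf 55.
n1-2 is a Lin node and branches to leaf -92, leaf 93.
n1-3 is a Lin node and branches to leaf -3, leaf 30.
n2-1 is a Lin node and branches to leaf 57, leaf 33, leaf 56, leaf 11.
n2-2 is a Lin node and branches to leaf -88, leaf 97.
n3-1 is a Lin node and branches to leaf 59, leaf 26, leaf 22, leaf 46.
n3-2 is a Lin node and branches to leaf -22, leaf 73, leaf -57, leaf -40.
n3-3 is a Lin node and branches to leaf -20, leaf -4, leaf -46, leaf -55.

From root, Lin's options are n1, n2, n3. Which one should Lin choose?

n1-1 (Lin): max(-93, -55, -96, 55) = 55
n1-2 (Lin): max(-92, 93) = 93
n1-3 (Lin): max(-3, 30) = 30
n1 (Quinn): min(55, 93, 30) = 30
n2-1 (Lin): max(57, 33, 56, 11) = 57
n2-2 (Lin): max(-88, 97) = 97
n2 (Quinn): min(57, 97) = 57
n3-1 (Lin): max(59, 26, 22, 46) = 59
n3-2 (Lin): max(-22, 73, -57, -40) = 73
n3-3 (Lin): max(-20, -4, -46, -55) = -4
n3 (Quinn): min(59, 73, -4) = -4
root (Lin): max(30, 57, -4) = 57
Lin at root wants the highest of {n1=30, n2=57, n3=-4}, so chooses n2.

n2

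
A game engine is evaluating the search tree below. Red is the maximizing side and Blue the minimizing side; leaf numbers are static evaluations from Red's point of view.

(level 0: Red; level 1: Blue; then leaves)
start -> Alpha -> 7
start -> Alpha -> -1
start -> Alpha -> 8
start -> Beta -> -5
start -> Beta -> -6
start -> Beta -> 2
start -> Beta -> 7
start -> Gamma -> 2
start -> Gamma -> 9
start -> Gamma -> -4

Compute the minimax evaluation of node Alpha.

-1

Alpha (Blue): min(7, -1, 8) = -1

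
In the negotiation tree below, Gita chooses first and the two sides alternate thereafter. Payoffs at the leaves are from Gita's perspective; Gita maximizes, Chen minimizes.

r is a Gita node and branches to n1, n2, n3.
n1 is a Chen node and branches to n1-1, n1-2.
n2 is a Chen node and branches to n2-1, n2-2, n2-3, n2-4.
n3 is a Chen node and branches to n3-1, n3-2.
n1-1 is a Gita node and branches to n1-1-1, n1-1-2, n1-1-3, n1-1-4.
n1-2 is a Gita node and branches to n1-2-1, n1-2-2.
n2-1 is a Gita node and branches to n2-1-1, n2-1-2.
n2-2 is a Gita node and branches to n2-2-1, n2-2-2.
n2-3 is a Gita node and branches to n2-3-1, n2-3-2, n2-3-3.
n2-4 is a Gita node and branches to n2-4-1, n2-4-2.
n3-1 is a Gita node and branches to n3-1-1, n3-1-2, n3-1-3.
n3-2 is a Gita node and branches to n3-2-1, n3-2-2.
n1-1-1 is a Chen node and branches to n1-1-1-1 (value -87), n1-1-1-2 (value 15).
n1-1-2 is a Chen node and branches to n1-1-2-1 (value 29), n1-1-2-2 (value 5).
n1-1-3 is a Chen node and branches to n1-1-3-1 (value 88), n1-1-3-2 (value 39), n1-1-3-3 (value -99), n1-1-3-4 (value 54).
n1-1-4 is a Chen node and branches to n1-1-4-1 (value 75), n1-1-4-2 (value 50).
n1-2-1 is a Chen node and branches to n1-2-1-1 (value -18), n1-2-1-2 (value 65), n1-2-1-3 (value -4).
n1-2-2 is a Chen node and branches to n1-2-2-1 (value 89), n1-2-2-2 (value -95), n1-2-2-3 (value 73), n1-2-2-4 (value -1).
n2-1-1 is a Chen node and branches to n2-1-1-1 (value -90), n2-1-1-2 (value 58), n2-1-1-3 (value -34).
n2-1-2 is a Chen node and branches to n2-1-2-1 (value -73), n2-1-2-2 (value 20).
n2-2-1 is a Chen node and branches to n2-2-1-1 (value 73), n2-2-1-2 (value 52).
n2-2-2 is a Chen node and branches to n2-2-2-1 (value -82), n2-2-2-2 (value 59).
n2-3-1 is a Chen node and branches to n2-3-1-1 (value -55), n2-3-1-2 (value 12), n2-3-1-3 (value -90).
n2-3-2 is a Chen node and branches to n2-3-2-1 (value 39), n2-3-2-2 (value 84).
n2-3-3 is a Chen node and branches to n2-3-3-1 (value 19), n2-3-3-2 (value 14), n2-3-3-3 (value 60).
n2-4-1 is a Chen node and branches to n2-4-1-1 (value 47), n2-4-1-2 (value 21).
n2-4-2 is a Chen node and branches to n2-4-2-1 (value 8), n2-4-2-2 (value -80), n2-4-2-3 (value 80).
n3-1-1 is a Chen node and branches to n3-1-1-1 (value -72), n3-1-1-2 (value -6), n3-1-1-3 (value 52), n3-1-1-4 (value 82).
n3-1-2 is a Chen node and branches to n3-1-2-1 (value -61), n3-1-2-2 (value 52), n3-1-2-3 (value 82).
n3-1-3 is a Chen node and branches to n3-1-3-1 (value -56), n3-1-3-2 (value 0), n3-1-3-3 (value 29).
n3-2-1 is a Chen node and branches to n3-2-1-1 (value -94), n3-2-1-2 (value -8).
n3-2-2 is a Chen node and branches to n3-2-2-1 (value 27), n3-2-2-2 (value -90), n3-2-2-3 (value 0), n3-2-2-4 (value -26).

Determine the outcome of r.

n1-1-1 (Chen): min(-87, 15) = -87
n1-1-2 (Chen): min(29, 5) = 5
n1-1-3 (Chen): min(88, 39, -99, 54) = -99
n1-1-4 (Chen): min(75, 50) = 50
n1-1 (Gita): max(-87, 5, -99, 50) = 50
n1-2-1 (Chen): min(-18, 65, -4) = -18
n1-2-2 (Chen): min(89, -95, 73, -1) = -95
n1-2 (Gita): max(-18, -95) = -18
n1 (Chen): min(50, -18) = -18
n2-1-1 (Chen): min(-90, 58, -34) = -90
n2-1-2 (Chen): min(-73, 20) = -73
n2-1 (Gita): max(-90, -73) = -73
n2-2-1 (Chen): min(73, 52) = 52
n2-2-2 (Chen): min(-82, 59) = -82
n2-2 (Gita): max(52, -82) = 52
n2-3-1 (Chen): min(-55, 12, -90) = -90
n2-3-2 (Chen): min(39, 84) = 39
n2-3-3 (Chen): min(19, 14, 60) = 14
n2-3 (Gita): max(-90, 39, 14) = 39
n2-4-1 (Chen): min(47, 21) = 21
n2-4-2 (Chen): min(8, -80, 80) = -80
n2-4 (Gita): max(21, -80) = 21
n2 (Chen): min(-73, 52, 39, 21) = -73
n3-1-1 (Chen): min(-72, -6, 52, 82) = -72
n3-1-2 (Chen): min(-61, 52, 82) = -61
n3-1-3 (Chen): min(-56, 0, 29) = -56
n3-1 (Gita): max(-72, -61, -56) = -56
n3-2-1 (Chen): min(-94, -8) = -94
n3-2-2 (Chen): min(27, -90, 0, -26) = -90
n3-2 (Gita): max(-94, -90) = -90
n3 (Chen): min(-56, -90) = -90
r (Gita): max(-18, -73, -90) = -18

-18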